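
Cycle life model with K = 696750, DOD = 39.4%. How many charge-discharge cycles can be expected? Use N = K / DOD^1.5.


DOD^1.5 = 247.31
N = K / DOD^1.5 = 696750 / 247.31 = 2817

2817 cycles


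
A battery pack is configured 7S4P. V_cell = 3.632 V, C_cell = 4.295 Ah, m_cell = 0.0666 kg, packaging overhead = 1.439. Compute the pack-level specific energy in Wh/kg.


Step 1: V_pack = 7 * 3.632 = 25.424 V
Step 2: C_pack = 4 * 4.295 = 17.18 Ah
Step 3: E_pack = V_pack * C_pack = 25.424 * 17.18 = 436.78 Wh
Step 4: m_pack = 7 * 4 * 0.0666 * 1.439 = 2.6834 kg
Step 5: ED = E_pack / m_pack = 436.78 / 2.6834 = 162.8 Wh/kg

162.8 Wh/kg


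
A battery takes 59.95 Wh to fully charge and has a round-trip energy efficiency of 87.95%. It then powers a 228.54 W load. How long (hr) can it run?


Step 1: E_discharge = eta/100 * E_charge = 87.95/100 * 59.95 = 52.726 Wh
Step 2: t = E_discharge / P = 52.726 / 228.54 = 0.2307 hr

0.2307 hr


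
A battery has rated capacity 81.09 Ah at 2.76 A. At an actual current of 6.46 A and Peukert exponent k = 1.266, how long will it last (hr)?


Step 1: t_rated = C / I_rated = 81.09 / 2.76 = 29.38 hr
Step 2: ratio = 2.76 / 6.46 = 0.42724
Step 3: ratio^k = 0.42724^1.266 = 0.34075
Step 4: t = t_rated * ratio^k = 29.38 * 0.34075 = 10.01 hr

10.01 hr


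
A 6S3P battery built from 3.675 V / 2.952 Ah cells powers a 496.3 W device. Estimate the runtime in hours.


Step 1: E_pack = Ns * V_cell * Np * C_cell = 6 * 3.675 * 3 * 2.952 = 195.27 Wh
Step 2: t = E_pack / P = 195.27 / 496.3 = 0.3935 hr

0.3935 hr


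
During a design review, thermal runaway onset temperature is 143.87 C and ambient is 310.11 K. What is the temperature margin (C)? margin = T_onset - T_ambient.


Convert: T_ambient = 310.11 K = 36.96 C
margin = 143.87 - 36.96 = 106.91 C

106.91 C


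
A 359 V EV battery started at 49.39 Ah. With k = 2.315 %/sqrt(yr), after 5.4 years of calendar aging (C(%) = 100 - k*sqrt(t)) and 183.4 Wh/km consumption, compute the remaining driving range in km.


Step 1: capacity retention = 100 - 2.315 * sqrt(5.4) = 100 - 2.315 * 2.3238 = 94.62%
Step 2: C_now = 49.39 * 94.62/100 = 46.733 Ah
Step 3: E_pack = V * C_now = 359 * 46.733 = 16777 Wh
Step 4: range = E_pack / consumption = 16777 / 183.4 = 91.48 km

91.48 km


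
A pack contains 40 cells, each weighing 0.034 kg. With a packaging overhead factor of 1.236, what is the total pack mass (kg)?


m_pack = n * m_cell * overhead = 40 * 0.034 * 1.236 = 1.681 kg

1.681 kg


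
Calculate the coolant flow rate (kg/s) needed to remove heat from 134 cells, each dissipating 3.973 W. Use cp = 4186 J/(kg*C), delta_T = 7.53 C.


Step 1: Total heat Q = 134 * 3.973 W = 532.38 W
Step 2: denom = cp * dT = 4186 * 7.53 = 31521
Step 3: m_dot = 532.38 / 31521 = 0.01689 kg/s

0.01689 kg/s


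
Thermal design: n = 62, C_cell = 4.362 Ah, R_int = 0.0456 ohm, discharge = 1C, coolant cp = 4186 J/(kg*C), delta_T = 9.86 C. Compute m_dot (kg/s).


Step 1: I = 1 * 4.362 = 4.362 A
Step 2: Q_cell = I^2 * R = 4.362^2 * 0.0456 = 0.86763 W
Step 3: Q_total = 62 * 0.86763 = 53.793 W
Step 4: m_dot = Q_total / (cp * dT) = 53.793 / (4186 * 9.86) = 0.001303 kg/s

0.001303 kg/s


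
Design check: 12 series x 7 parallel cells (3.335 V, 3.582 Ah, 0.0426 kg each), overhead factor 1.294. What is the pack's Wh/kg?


Step 1: V_pack = 12 * 3.335 = 40.02 V
Step 2: C_pack = 7 * 3.582 = 25.074 Ah
Step 3: E_pack = V_pack * C_pack = 40.02 * 25.074 = 1003.5 Wh
Step 4: m_pack = 12 * 7 * 0.0426 * 1.294 = 4.6304 kg
Step 5: ED = E_pack / m_pack = 1003.5 / 4.6304 = 216.7 Wh/kg

216.7 Wh/kg


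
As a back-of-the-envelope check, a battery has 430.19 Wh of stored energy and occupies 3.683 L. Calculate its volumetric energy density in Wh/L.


Volumetric ED = 430.19 Wh / 3.683 L = 116.8 Wh/L

116.8 Wh/L


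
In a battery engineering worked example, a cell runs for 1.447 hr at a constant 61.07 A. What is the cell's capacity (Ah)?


C = I * t = 61.07 * 1.447 = 88.37 Ah

88.37 Ah


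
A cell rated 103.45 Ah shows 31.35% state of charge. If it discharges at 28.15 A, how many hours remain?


Step 1: remaining = SOC/100 * C_total = 31.35/100 * 103.45 = 32.432 Ah
Step 2: t = remaining / I = 32.432 / 28.15 = 1.152 hr

1.152 hr


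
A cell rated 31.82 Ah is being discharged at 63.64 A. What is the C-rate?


Rearranging: C_rate = 63.64 / 31.82 = 2C

2C


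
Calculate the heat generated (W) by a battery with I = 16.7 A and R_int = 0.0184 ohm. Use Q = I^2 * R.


Q = I^2 * R = 16.7^2 * 0.0184 = 5.132 W

5.132 W


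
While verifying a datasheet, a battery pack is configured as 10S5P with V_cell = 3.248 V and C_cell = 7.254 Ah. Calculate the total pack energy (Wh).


V_pack = 10 * 3.248 = 32.48 V
C_pack = 5 * 7.254 = 36.27 Ah
E = V_pack * C_pack = 32.48 * 36.27 = 1178 Wh

1178 Wh


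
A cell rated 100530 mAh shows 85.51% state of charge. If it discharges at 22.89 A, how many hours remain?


Convert: C_total = 100530 mAh = 100.53 Ah
Step 1: remaining = SOC/100 * C_total = 85.51/100 * 100.53 = 85.963 Ah
Step 2: t = remaining / I = 85.963 / 22.89 = 3.755 hr

3.755 hr


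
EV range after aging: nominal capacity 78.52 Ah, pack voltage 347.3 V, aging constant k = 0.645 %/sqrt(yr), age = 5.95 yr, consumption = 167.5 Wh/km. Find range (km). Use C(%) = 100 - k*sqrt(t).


Step 1: capacity retention = 100 - 0.645 * sqrt(5.95) = 100 - 0.645 * 2.4393 = 98.427%
Step 2: C_now = 78.52 * 98.427/100 = 77.285 Ah
Step 3: E_pack = V * C_now = 347.3 * 77.285 = 26841 Wh
Step 4: range = E_pack / consumption = 26841 / 167.5 = 160.2 km

160.2 km


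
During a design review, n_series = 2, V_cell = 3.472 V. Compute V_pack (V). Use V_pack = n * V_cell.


Series voltages add: 2 * 3.472 V = 6.944 V

6.944 V


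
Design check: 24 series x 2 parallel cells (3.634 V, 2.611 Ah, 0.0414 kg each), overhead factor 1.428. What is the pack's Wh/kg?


Step 1: V_pack = 24 * 3.634 = 87.216 V
Step 2: C_pack = 2 * 2.611 = 5.222 Ah
Step 3: E_pack = V_pack * C_pack = 87.216 * 5.222 = 455.44 Wh
Step 4: m_pack = 24 * 2 * 0.0414 * 1.428 = 2.8377 kg
Step 5: ED = E_pack / m_pack = 455.44 / 2.8377 = 160.5 Wh/kg

160.5 Wh/kg


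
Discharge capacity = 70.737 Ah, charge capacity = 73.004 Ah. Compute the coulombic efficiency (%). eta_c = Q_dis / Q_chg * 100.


eta_c = Q_dis / Q_chg * 100 = 70.737 / 73.004 * 100 = 96.89%

96.89%


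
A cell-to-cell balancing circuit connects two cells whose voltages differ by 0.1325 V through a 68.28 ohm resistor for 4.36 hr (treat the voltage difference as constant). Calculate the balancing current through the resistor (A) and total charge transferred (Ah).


First, Ohm's law: I_bal = 0.1325 V / 68.28 ohm = 0.0019405 A
Then Q = I * t = 0.0019405 A * 4.36 hr = 0.008461 Ah

I=0.0019405 A, Q=0.008461 Ah


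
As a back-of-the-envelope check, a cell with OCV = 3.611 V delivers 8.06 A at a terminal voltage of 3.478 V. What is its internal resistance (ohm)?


R = (OCV - V) / I = (3.611 - 3.478) / 8.06 = 0.01650 ohm

0.01650 ohm


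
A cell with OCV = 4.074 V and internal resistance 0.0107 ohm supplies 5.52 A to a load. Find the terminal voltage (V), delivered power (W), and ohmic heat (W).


Step 1: V_terminal = OCV - I*R = 4.074 - 5.52 * 0.0107 = 4.0149 V
Step 2: P_out = V_terminal * I = 4.0149 * 5.52 = 22.16 W
Step 3: Q = I^2 * R = 5.52^2 * 0.0107 = 0.3260 W

V=4.0149 V, P=22.16 W, Q=0.3260 W


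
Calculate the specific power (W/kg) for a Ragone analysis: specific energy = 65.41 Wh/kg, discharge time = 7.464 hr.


Specific power = 65.41 Wh/kg / 7.464 hr = 8.763 W/kg

8.763 W/kg


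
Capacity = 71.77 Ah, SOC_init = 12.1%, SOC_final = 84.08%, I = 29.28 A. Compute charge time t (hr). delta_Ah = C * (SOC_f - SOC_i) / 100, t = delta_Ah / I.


delta_Ah = 71.77 * (84.08 - 12.1) / 100 = 51.66 Ah
t = delta_Ah / I = 51.66 / 29.28 = 1.764 hr

1.764 hr


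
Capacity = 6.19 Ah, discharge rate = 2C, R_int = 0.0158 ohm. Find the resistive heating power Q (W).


Step 1: I = C_rate * capacity = 2 * 6.19 = 12.38 A
Step 2: Q = I^2 * R = 12.38^2 * 0.0158 = 153.26 * 0.0158 = 2.422 W

2.422 W


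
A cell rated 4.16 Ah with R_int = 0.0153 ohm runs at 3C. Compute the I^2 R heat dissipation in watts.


Step 1: I = C_rate * capacity = 3 * 4.16 = 12.48 A
Step 2: Q = I^2 * R = 12.48^2 * 0.0153 = 155.75 * 0.0153 = 2.383 W

2.383 W


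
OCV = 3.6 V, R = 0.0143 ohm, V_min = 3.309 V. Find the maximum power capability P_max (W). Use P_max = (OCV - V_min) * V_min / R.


P_max = (OCV - V_min) * V_min / R = (3.6 - 3.309) * 3.309 / 0.0143 = 0.291 * 3.309 / 0.0143 = 67.34 W

67.34 W


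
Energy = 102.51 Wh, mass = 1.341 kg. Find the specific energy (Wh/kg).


Specific energy = 102.51 Wh / 1.341 kg = 76.44 Wh/kg

76.44 Wh/kg


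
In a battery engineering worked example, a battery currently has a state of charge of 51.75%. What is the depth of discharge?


DOD = 100 - SOC = 100 - 51.75 = 48.25%

48.25%


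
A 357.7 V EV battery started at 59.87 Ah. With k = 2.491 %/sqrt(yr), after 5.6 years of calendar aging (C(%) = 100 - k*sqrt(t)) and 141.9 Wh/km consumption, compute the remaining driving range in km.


Step 1: capacity retention = 100 - 2.491 * sqrt(5.6) = 100 - 2.491 * 2.3664 = 94.105%
Step 2: C_now = 59.87 * 94.105/100 = 56.341 Ah
Step 3: E_pack = V * C_now = 357.7 * 56.341 = 20153 Wh
Step 4: range = E_pack / consumption = 20153 / 141.9 = 142.0 km

142.0 km


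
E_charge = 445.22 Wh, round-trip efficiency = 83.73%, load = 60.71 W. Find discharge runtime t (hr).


Step 1: E_discharge = eta/100 * E_charge = 83.73/100 * 445.22 = 372.78 Wh
Step 2: t = E_discharge / P = 372.78 / 60.71 = 6.140 hr

6.140 hr


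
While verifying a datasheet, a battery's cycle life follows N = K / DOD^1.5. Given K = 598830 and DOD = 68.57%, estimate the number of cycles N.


DOD^1.5 = 567.81
N = K / DOD^1.5 = 598830 / 567.81 = 1055

1055 cycles


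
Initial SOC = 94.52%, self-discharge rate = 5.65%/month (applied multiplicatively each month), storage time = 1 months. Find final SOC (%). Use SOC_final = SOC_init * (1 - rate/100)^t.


Monthly retention factor = 1 - 5.65/100 = 0.9435
Over 1 months: factor^1 = 0.9435
SOC_final = 94.52 * 0.9435 = 89.18%

89.18%


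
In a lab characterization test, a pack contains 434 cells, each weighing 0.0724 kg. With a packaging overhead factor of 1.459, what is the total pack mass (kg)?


Cell mass sum = 434 * 0.0724 = 31.422 kg
With overhead 1.459: m_pack = 31.422 * 1.459 = 45.84 kg

45.84 kg


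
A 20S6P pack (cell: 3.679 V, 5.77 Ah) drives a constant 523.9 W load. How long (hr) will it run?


Step 1: E_pack = Ns * V_cell * Np * C_cell = 20 * 3.679 * 6 * 5.77 = 2547.3 Wh
Step 2: t = E_pack / P = 2547.3 / 523.9 = 4.862 hr

4.862 hr


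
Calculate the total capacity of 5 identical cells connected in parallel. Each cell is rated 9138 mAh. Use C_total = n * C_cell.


Convert: C_cell = 9138 mAh = 9.138 Ah
C_total = 5 * 9.138 = 45.69 Ah

45.69 Ah


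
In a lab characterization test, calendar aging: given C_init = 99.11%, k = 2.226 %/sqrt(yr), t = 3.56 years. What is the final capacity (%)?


Step 1: sqrt(3.56 yr) = 1.8868
Step 2: drop = 2.226 * 1.8868 = 4.2
Step 3: C_final = 99.11 - 4.2 = 94.91%

94.91%


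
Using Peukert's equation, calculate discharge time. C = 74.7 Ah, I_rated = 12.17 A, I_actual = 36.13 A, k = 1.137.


t_rated = C / I_rated = 74.7 / 12.17 = 6.138 hr
(I_rated/I)^k = (0.33684)^1.137 = 0.29019
t = t_rated * (I_rated/I)^k = 6.138 * 0.29019 = 1.781 hr

1.781 hr


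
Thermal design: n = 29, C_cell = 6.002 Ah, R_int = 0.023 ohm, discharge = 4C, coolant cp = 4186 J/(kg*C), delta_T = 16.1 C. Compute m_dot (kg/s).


Step 1: I = 4 * 6.002 = 24.008 A
Step 2: Q_cell = I^2 * R = 24.008^2 * 0.023 = 13.257 W
Step 3: Q_total = 29 * 13.257 = 384.45 W
Step 4: m_dot = Q_total / (cp * dT) = 384.45 / (4186 * 16.1) = 0.005704 kg/s

0.005704 kg/s


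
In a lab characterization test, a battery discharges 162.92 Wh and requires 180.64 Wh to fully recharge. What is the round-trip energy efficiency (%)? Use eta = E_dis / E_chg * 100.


eta_e = E_dis / E_chg * 100 = 162.92 / 180.64 * 100 = 90.19%

90.19%


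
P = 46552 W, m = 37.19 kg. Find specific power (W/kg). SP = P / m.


SP = P / m = 46552 / 37.19 = 1252 W/kg

1252 W/kg


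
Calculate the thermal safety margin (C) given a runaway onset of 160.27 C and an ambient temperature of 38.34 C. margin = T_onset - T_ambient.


Safety margin = 160.27 C - 38.34 C = 121.93 C

121.93 C


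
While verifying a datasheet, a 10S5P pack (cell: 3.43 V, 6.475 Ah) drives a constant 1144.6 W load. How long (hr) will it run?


Step 1: E_pack = Ns * V_cell * Np * C_cell = 10 * 3.43 * 5 * 6.475 = 1110.5 Wh
Step 2: t = E_pack / P = 1110.5 / 1144.6 = 0.9702 hr

0.9702 hr


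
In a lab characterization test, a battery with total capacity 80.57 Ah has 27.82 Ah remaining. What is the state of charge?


SOC = (remaining / total) * 100 = (27.82 / 80.57) * 100 = 34.53%

34.53%


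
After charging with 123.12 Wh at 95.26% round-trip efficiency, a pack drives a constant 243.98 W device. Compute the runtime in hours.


Step 1: E_discharge = eta/100 * E_charge = 95.26/100 * 123.12 = 117.28 Wh
Step 2: t = E_discharge / P = 117.28 / 243.98 = 0.4807 hr

0.4807 hr


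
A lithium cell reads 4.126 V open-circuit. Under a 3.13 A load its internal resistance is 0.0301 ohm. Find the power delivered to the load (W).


Step 1: V_terminal = OCV - I*R = 4.126 - 3.13 * 0.0301 = 4.0318 V
Step 2: P_out = V_terminal * I = 4.0318 * 3.13 = 12.62 W

12.62 W


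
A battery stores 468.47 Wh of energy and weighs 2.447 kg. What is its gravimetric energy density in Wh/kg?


ED = E / m = 468.47 / 2.447 = 191.4 Wh/kg

191.4 Wh/kg


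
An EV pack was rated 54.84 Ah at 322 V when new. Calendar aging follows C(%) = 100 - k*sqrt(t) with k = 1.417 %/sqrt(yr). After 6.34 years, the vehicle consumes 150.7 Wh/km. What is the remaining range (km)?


Step 1: capacity retention = 100 - 1.417 * sqrt(6.34) = 100 - 1.417 * 2.5179 = 96.432%
Step 2: C_now = 54.84 * 96.432/100 = 52.883 Ah
Step 3: E_pack = V * C_now = 322 * 52.883 = 17028 Wh
Step 4: range = E_pack / consumption = 17028 / 150.7 = 113.0 km

113.0 km


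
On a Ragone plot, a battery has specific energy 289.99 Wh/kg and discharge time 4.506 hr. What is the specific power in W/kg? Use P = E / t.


P_specific = E / t = 289.99 / 4.506 = 64.36 W/kg

64.36 W/kg


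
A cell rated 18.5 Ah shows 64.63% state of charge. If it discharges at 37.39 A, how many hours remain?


Step 1: remaining = SOC/100 * C_total = 64.63/100 * 18.5 = 11.957 Ah
Step 2: t = remaining / I = 11.957 / 37.39 = 0.3198 hr

0.3198 hr


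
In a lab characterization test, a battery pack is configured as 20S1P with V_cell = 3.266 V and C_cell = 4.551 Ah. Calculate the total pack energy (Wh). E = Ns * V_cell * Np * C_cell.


E = Ns * Vcell * Np * Ccell = 20 * 3.266 * 1 * 4.551 = 297.3 Wh

297.3 Wh


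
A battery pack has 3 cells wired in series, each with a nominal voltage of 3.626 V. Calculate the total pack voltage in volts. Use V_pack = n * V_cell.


Series voltages add: 3 * 3.626 V = 10.878 V

10.878 V


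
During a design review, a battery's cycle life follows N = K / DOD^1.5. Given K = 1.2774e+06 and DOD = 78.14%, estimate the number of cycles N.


Step 1: DOD^1.5 = 78.14^1.5 = 690.73
Step 2: N = 1.2774e+06 / 690.73 = 1849 cycles

1849 cycles


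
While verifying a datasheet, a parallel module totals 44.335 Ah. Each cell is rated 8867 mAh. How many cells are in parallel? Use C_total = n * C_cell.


Convert: C_cell = 8867 mAh = 8.867 Ah
n = C_total / C_cell = 44.335 / 8.867 = 5

5


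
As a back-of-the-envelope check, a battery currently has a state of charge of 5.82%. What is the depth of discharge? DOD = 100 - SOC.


DOD = 100 - SOC = 100 - 5.82 = 94.18%

94.18%


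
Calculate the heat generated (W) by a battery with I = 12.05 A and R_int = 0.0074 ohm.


I^2 = 145.2
Q = 145.2 * 0.0074 = 1.074 W

1.074 W


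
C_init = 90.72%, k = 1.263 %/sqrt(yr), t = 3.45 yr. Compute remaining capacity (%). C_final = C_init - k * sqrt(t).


sqrt(t) = sqrt(3.45) = 1.8574
C_final = 90.72 - 1.263 * 1.8574 = 88.37%

88.37%


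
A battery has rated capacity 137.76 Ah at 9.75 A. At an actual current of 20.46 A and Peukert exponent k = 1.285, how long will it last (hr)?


t_rated = C / I_rated = 137.76 / 9.75 = 14.129 hr
(I_rated/I)^k = (0.47654)^1.285 = 0.3858
t = t_rated * (I_rated/I)^k = 14.129 * 0.3858 = 5.451 hr

5.451 hr


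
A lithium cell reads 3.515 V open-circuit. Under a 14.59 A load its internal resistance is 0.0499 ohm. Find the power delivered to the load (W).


Step 1: V_terminal = OCV - I*R = 3.515 - 14.59 * 0.0499 = 2.787 V
Step 2: P_out = V_terminal * I = 2.787 * 14.59 = 40.66 W

40.66 W


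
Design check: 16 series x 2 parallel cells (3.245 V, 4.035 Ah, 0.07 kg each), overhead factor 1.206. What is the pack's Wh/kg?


Step 1: V_pack = 16 * 3.245 = 51.92 V
Step 2: C_pack = 2 * 4.035 = 8.07 Ah
Step 3: E_pack = V_pack * C_pack = 51.92 * 8.07 = 418.99 Wh
Step 4: m_pack = 16 * 2 * 0.07 * 1.206 = 2.7014 kg
Step 5: ED = E_pack / m_pack = 418.99 / 2.7014 = 155.1 Wh/kg

155.1 Wh/kg


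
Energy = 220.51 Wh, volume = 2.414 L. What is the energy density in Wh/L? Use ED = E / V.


Volumetric ED = 220.51 Wh / 2.414 L = 91.35 Wh/L

91.35 Wh/L


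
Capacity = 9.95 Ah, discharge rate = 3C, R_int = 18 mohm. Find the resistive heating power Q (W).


Convert: R = 18 mohm = 0.018 ohm
Step 1: I = C_rate * capacity = 3 * 9.95 = 29.85 A
Step 2: Q = I^2 * R = 29.85^2 * 0.018 = 891.02 * 0.018 = 16.04 W

16.04 W


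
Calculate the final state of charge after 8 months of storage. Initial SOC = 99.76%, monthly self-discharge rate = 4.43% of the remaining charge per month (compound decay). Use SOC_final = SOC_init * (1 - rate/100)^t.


decay = (1 - 4.43/100)^8 = 0.69594
SOC_final = 99.76 * 0.69594 = 69.43%

69.43%


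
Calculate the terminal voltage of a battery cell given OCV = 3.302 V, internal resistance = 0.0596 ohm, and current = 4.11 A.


IR drop = 4.11 * 0.0596 = 0.24496 V
V = 3.302 - 0.24496 = 3.057 V

3.057 V


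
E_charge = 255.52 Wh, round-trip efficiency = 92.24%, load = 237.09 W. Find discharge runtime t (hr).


Step 1: E_discharge = eta/100 * E_charge = 92.24/100 * 255.52 = 235.69 Wh
Step 2: t = E_discharge / P = 235.69 / 237.09 = 0.9941 hr

0.9941 hr


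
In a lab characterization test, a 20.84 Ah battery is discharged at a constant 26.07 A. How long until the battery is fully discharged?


Runtime = 20.84 Ah / 26.07 A = 0.7994 hr

0.7994 hr


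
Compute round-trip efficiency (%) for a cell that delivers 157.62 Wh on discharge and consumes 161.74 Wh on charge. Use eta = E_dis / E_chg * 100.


eta_e = E_dis / E_chg * 100 = 157.62 / 161.74 * 100 = 97.45%

97.45%


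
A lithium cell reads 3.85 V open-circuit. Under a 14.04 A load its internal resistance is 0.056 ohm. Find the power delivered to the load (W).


Step 1: V_terminal = OCV - I*R = 3.85 - 14.04 * 0.056 = 3.0638 V
Step 2: P_out = V_terminal * I = 3.0638 * 14.04 = 43.02 W

43.02 W


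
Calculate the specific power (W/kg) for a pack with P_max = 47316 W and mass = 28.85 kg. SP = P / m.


Specific power = 47316 W / 28.85 kg = 1640 W/kg

1640 W/kg


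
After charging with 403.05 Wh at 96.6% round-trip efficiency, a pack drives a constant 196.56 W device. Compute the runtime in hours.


Step 1: E_discharge = eta/100 * E_charge = 96.6/100 * 403.05 = 389.35 Wh
Step 2: t = E_discharge / P = 389.35 / 196.56 = 1.981 hr

1.981 hr


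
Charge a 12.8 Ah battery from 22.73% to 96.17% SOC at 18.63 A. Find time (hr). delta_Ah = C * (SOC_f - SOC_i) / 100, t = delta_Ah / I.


delta_Ah = 12.8 * (96.17 - 22.73) / 100 = 9.4003 Ah
t = delta_Ah / I = 9.4003 / 18.63 = 0.5046 hr

0.5046 hr


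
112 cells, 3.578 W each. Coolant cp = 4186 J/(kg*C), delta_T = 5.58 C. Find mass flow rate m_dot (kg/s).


Step 1: Total heat Q = 112 * 3.578 W = 400.74 W
Step 2: denom = cp * dT = 4186 * 5.58 = 23358
Step 3: m_dot = 400.74 / 23358 = 0.01716 kg/s

0.01716 kg/s


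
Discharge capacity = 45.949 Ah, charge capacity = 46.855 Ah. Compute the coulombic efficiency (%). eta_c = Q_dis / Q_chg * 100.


eta_c = Q_dis / Q_chg * 100 = 45.949 / 46.855 * 100 = 98.07%

98.07%


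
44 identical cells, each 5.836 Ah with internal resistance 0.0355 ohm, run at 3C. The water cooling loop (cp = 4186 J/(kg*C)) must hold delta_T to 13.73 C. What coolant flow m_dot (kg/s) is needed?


Step 1: I = 3 * 5.836 = 17.508 A
Step 2: Q_cell = I^2 * R = 17.508^2 * 0.0355 = 10.882 W
Step 3: Q_total = 44 * 10.882 = 478.81 W
Step 4: m_dot = Q_total / (cp * dT) = 478.81 / (4186 * 13.73) = 0.008331 kg/s

0.008331 kg/s


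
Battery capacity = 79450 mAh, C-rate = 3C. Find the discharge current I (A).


Convert: capacity = 79450 mAh = 79.45 Ah
At 3C: I = 3 * 79.45 Ah = 238.35 A

238.35 A


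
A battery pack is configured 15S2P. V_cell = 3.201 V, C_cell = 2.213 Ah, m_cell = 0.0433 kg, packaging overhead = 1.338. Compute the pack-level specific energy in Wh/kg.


Step 1: V_pack = 15 * 3.201 = 48.015 V
Step 2: C_pack = 2 * 2.213 = 4.426 Ah
Step 3: E_pack = V_pack * C_pack = 48.015 * 4.426 = 212.51 Wh
Step 4: m_pack = 15 * 2 * 0.0433 * 1.338 = 1.7381 kg
Step 5: ED = E_pack / m_pack = 212.51 / 1.7381 = 122.3 Wh/kg

122.3 Wh/kg


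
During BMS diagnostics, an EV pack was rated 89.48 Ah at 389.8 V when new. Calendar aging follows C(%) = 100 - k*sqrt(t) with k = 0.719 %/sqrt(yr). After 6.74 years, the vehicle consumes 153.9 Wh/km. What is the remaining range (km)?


Step 1: capacity retention = 100 - 0.719 * sqrt(6.74) = 100 - 0.719 * 2.5962 = 98.133%
Step 2: C_now = 89.48 * 98.133/100 = 87.809 Ah
Step 3: E_pack = V * C_now = 389.8 * 87.809 = 34228 Wh
Step 4: range = E_pack / consumption = 34228 / 153.9 = 222.4 km

222.4 km


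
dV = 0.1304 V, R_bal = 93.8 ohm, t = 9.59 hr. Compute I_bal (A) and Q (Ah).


I_bal = dV / R = 0.1304 / 93.8 = 0.0013902 A
Q = I_bal * t = 0.0013902 * 9.59 = 0.01333 Ah

I=0.0013902 A, Q=0.01333 Ah


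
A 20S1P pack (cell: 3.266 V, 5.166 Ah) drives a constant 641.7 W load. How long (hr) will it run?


Step 1: E_pack = Ns * V_cell * Np * C_cell = 20 * 3.266 * 1 * 5.166 = 337.44 Wh
Step 2: t = E_pack / P = 337.44 / 641.7 = 0.5259 hr

0.5259 hr


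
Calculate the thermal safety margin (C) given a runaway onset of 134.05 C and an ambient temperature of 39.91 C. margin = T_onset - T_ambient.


Safety margin = 134.05 C - 39.91 C = 94.14 C

94.14 C


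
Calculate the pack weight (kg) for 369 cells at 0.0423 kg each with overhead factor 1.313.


m_pack = n * m_cell * overhead = 369 * 0.0423 * 1.313 = 20.49 kg

20.49 kg


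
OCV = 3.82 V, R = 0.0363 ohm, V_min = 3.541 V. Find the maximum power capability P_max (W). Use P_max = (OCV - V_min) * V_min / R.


P_max = (OCV - V_min) * V_min / R = (3.82 - 3.541) * 3.541 / 0.0363 = 0.279 * 3.541 / 0.0363 = 27.22 W

27.22 W


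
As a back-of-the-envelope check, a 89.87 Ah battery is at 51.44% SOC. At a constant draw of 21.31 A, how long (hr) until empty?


Step 1: remaining = SOC/100 * C_total = 51.44/100 * 89.87 = 46.229 Ah
Step 2: t = remaining / I = 46.229 / 21.31 = 2.169 hr

2.169 hr


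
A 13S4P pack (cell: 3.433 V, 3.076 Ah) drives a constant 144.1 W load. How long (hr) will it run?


Step 1: E_pack = Ns * V_cell * Np * C_cell = 13 * 3.433 * 4 * 3.076 = 549.12 Wh
Step 2: t = E_pack / P = 549.12 / 144.1 = 3.811 hr

3.811 hr


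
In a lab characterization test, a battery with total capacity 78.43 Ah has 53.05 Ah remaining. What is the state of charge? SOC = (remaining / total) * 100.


SOC% = 53.05 / 78.43 * 100 = 67.64%

67.64%


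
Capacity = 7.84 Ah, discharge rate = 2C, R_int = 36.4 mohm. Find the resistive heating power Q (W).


Convert: R = 36.4 mohm = 0.0364 ohm
Step 1: I = C_rate * capacity = 2 * 7.84 = 15.68 A
Step 2: Q = I^2 * R = 15.68^2 * 0.0364 = 245.86 * 0.0364 = 8.949 W

8.949 W


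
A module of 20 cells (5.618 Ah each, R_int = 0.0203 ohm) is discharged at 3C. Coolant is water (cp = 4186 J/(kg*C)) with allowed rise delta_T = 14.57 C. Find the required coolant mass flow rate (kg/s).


Step 1: I = 3 * 5.618 = 16.854 A
Step 2: Q_cell = I^2 * R = 16.854^2 * 0.0203 = 5.7664 W
Step 3: Q_total = 20 * 5.7664 = 115.33 W
Step 4: m_dot = Q_total / (cp * dT) = 115.33 / (4186 * 14.57) = 0.001891 kg/s

0.001891 kg/s


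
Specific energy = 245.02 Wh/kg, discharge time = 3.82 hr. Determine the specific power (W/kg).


Specific power = 245.02 Wh/kg / 3.82 hr = 64.14 W/kg

64.14 W/kg


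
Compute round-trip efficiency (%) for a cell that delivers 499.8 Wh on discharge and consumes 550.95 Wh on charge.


Round-trip efficiency = 499.8/550.95 * 100% = 90.72%

90.72%


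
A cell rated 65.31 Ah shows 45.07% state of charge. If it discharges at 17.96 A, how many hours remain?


Step 1: remaining = SOC/100 * C_total = 45.07/100 * 65.31 = 29.435 Ah
Step 2: t = remaining / I = 29.435 / 17.96 = 1.639 hr

1.639 hr


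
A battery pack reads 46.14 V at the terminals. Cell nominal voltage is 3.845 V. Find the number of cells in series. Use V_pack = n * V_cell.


n = V_pack / V_cell = 46.14 / 3.845 = 12

12


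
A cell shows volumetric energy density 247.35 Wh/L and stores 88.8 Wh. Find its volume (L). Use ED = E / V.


V = E / ED = 88.8 / 247.35 = 0.3590 L

0.3590 L


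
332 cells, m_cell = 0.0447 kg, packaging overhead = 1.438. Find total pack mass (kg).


m_pack = n * m_cell * overhead = 332 * 0.0447 * 1.438 = 21.34 kg

21.34 kg


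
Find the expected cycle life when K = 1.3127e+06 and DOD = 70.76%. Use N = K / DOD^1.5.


DOD^1.5 = 595.23
N = K / DOD^1.5 = 1.3127e+06 / 595.23 = 2205

2205 cycles


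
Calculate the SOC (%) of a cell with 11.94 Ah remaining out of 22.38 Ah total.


SOC = (remaining / total) * 100 = (11.94 / 22.38) * 100 = 53.35%

53.35%


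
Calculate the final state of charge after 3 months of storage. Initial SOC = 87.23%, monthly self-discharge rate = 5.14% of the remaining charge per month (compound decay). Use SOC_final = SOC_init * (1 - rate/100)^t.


decay = (1 - 5.14/100)^3 = 0.85359
SOC_final = 87.23 * 0.85359 = 74.46%

74.46%


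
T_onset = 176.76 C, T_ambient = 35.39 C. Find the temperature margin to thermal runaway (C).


Safety margin = 176.76 C - 35.39 C = 141.37 C

141.37 C


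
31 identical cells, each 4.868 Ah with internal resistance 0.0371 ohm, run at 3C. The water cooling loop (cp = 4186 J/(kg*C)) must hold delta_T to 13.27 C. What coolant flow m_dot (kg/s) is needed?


Step 1: I = 3 * 4.868 = 14.604 A
Step 2: Q_cell = I^2 * R = 14.604^2 * 0.0371 = 7.9126 W
Step 3: Q_total = 31 * 7.9126 = 245.29 W
Step 4: m_dot = Q_total / (cp * dT) = 245.29 / (4186 * 13.27) = 0.004416 kg/s

0.004416 kg/s


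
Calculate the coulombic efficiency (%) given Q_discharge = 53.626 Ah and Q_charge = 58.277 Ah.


eta_c = Q_dis / Q_chg * 100 = 53.626 / 58.277 * 100 = 92.02%

92.02%


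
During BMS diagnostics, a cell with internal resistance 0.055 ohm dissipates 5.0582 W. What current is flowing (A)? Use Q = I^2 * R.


I = sqrt(Q / R) = sqrt(5.0582 / 0.055) = sqrt(91.967) = 9.590 A

9.590 A


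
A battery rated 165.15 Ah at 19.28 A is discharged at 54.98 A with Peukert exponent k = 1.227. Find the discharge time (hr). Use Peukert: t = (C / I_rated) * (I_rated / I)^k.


Step 1: t_rated = C / I_rated = 165.15 / 19.28 = 8.5659 hr
Step 2: ratio = 19.28 / 54.98 = 0.35067
Step 3: ratio^k = 0.35067^1.227 = 0.27643
Step 4: t = t_rated * ratio^k = 8.5659 * 0.27643 = 2.368 hr

2.368 hr


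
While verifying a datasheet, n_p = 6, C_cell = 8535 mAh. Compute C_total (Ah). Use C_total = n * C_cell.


Convert: C_cell = 8535 mAh = 8.535 Ah
C_total = 6 * 8.535 = 51.21 Ah

51.21 Ah


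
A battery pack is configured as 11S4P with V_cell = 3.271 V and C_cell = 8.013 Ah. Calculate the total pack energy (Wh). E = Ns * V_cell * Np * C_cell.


V_pack = 11 * 3.271 = 35.981 V
C_pack = 4 * 8.013 = 32.052 Ah
E = V_pack * C_pack = 35.981 * 32.052 = 1153 Wh

1153 Wh


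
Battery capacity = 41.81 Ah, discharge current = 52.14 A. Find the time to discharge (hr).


Runtime = 41.81 Ah / 52.14 A = 0.8019 hr

0.8019 hr


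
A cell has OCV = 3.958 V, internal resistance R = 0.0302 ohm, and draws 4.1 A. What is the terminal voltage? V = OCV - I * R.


IR drop = 4.1 * 0.0302 = 0.12382 V
V = 3.958 - 0.12382 = 3.834 V

3.834 V


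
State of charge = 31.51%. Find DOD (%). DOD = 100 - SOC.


DOD = 100 - SOC = 100 - 31.51 = 68.49%

68.49%


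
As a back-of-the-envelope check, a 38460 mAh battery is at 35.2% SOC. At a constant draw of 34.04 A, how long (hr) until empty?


Convert: C_total = 38460 mAh = 38.46 Ah
Step 1: remaining = SOC/100 * C_total = 35.2/100 * 38.46 = 13.538 Ah
Step 2: t = remaining / I = 13.538 / 34.04 = 0.3977 hr

0.3977 hr


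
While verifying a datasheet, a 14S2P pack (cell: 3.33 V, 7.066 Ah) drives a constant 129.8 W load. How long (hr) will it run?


Step 1: E_pack = Ns * V_cell * Np * C_cell = 14 * 3.33 * 2 * 7.066 = 658.83 Wh
Step 2: t = E_pack / P = 658.83 / 129.8 = 5.076 hr

5.076 hr


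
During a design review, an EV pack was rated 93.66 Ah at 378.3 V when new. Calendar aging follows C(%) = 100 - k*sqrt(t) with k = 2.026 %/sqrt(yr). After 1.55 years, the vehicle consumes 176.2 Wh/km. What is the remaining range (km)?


Step 1: capacity retention = 100 - 2.026 * sqrt(1.55) = 100 - 2.026 * 1.245 = 97.478%
Step 2: C_now = 93.66 * 97.478/100 = 91.298 Ah
Step 3: E_pack = V * C_now = 378.3 * 91.298 = 34538 Wh
Step 4: range = E_pack / consumption = 34538 / 176.2 = 196.0 km

196.0 km


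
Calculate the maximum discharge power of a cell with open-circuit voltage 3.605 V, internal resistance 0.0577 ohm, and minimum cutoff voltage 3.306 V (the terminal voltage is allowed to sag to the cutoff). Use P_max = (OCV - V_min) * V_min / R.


dV = OCV - V_min = 0.299 V (so I_max = dV / R)
P_max = dV * V_min / R = 0.299 * 3.306 / 0.0577 = 17.13 W

17.13 W


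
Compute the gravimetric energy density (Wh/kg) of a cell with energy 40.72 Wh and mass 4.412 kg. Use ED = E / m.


ED = E / m = 40.72 / 4.412 = 9.229 Wh/kg

9.229 Wh/kg


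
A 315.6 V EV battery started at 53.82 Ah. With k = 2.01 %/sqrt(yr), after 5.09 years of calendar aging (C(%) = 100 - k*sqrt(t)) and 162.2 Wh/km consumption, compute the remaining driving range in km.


Step 1: capacity retention = 100 - 2.01 * sqrt(5.09) = 100 - 2.01 * 2.2561 = 95.465%
Step 2: C_now = 53.82 * 95.465/100 = 51.379 Ah
Step 3: E_pack = V * C_now = 315.6 * 51.379 = 16215 Wh
Step 4: range = E_pack / consumption = 16215 / 162.2 = 99.97 km

99.97 km


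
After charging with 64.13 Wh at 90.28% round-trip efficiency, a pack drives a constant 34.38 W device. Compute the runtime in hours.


Step 1: E_discharge = eta/100 * E_charge = 90.28/100 * 64.13 = 57.897 Wh
Step 2: t = E_discharge / P = 57.897 / 34.38 = 1.684 hr

1.684 hr


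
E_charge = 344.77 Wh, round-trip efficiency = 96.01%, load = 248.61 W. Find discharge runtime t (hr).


Step 1: E_discharge = eta/100 * E_charge = 96.01/100 * 344.77 = 331.01 Wh
Step 2: t = E_discharge / P = 331.01 / 248.61 = 1.331 hr

1.331 hr


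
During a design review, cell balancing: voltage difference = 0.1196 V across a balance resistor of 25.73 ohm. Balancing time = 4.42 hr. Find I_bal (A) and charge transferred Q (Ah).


First, Ohm's law: I_bal = 0.1196 V / 25.73 ohm = 0.0046483 A
Then Q = I * t = 0.0046483 A * 4.42 hr = 0.02055 Ah

I=0.0046483 A, Q=0.02055 Ah


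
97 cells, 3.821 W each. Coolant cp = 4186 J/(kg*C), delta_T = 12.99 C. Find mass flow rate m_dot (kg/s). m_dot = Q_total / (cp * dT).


Step 1: Total heat Q = 97 * 3.821 W = 370.64 W
Step 2: denom = cp * dT = 4186 * 12.99 = 54376
Step 3: m_dot = 370.64 / 54376 = 0.006816 kg/s

0.006816 kg/s


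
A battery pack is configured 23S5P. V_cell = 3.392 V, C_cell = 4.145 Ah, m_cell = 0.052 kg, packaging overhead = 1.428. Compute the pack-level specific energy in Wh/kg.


Step 1: V_pack = 23 * 3.392 = 78.016 V
Step 2: C_pack = 5 * 4.145 = 20.725 Ah
Step 3: E_pack = V_pack * C_pack = 78.016 * 20.725 = 1616.9 Wh
Step 4: m_pack = 23 * 5 * 0.052 * 1.428 = 8.5394 kg
Step 5: ED = E_pack / m_pack = 1616.9 / 8.5394 = 189.3 Wh/kg

189.3 Wh/kg


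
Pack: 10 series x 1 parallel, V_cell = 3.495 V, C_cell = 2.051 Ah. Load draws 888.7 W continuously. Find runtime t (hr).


Step 1: E_pack = Ns * V_cell * Np * C_cell = 10 * 3.495 * 1 * 2.051 = 71.682 Wh
Step 2: t = E_pack / P = 71.682 / 888.7 = 0.08066 hr

0.08066 hr


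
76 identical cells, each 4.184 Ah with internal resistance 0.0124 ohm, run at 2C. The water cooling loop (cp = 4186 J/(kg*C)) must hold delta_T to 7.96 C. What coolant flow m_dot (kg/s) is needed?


Step 1: I = 2 * 4.184 = 8.368 A
Step 2: Q_cell = I^2 * R = 8.368^2 * 0.0124 = 0.86829 W
Step 3: Q_total = 76 * 0.86829 = 65.99 W
Step 4: m_dot = Q_total / (cp * dT) = 65.99 / (4186 * 7.96) = 0.001980 kg/s

0.001980 kg/s


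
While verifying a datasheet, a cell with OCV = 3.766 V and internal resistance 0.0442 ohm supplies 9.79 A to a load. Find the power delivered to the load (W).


Step 1: V_terminal = OCV - I*R = 3.766 - 9.79 * 0.0442 = 3.3333 V
Step 2: P_out = V_terminal * I = 3.3333 * 9.79 = 32.63 W

32.63 W


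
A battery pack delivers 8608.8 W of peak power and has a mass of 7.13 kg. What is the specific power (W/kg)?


Specific power = 8608.8 W / 7.13 kg = 1207 W/kg

1207 W/kg


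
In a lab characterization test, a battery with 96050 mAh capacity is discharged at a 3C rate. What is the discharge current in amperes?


Convert: capacity = 96050 mAh = 96.05 Ah
I = C_rate * capacity = 3 * 96.05 = 288.15 A

288.15 A


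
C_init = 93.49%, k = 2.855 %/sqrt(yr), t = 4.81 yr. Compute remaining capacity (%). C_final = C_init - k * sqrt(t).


Step 1: sqrt(4.81 yr) = 2.1932
Step 2: drop = 2.855 * 2.1932 = 6.2616
Step 3: C_final = 93.49 - 6.2616 = 87.23%

87.23%


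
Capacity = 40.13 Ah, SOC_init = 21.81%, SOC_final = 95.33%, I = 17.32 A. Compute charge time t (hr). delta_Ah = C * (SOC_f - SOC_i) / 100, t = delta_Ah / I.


delta_Ah = 40.13 * (95.33 - 21.81) / 100 = 29.504 Ah
t = delta_Ah / I = 29.504 / 17.32 = 1.703 hr

1.703 hr


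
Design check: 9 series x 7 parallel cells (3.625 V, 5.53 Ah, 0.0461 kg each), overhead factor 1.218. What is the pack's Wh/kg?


Step 1: V_pack = 9 * 3.625 = 32.625 V
Step 2: C_pack = 7 * 5.53 = 38.71 Ah
Step 3: E_pack = V_pack * C_pack = 32.625 * 38.71 = 1262.9 Wh
Step 4: m_pack = 9 * 7 * 0.0461 * 1.218 = 3.5374 kg
Step 5: ED = E_pack / m_pack = 1262.9 / 3.5374 = 357.0 Wh/kg

357.0 Wh/kg


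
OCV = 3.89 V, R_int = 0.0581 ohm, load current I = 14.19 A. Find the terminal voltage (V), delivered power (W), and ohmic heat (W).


Step 1: V_terminal = OCV - I*R = 3.89 - 14.19 * 0.0581 = 3.0656 V
Step 2: P_out = V_terminal * I = 3.0656 * 14.19 = 43.50 W
Step 3: Q = I^2 * R = 14.19^2 * 0.0581 = 11.70 W

V=3.0656 V, P=43.50 W, Q=11.70 W


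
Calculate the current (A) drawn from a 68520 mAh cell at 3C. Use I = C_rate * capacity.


Convert: capacity = 68520 mAh = 68.52 Ah
I = C_rate * capacity = 3 * 68.52 = 205.56 A

205.56 A


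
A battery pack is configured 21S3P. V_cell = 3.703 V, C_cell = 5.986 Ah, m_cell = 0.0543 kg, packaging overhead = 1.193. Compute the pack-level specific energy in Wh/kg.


Step 1: V_pack = 21 * 3.703 = 77.763 V
Step 2: C_pack = 3 * 5.986 = 17.958 Ah
Step 3: E_pack = V_pack * C_pack = 77.763 * 17.958 = 1396.5 Wh
Step 4: m_pack = 21 * 3 * 0.0543 * 1.193 = 4.0811 kg
Step 5: ED = E_pack / m_pack = 1396.5 / 4.0811 = 342.2 Wh/kg

342.2 Wh/kg


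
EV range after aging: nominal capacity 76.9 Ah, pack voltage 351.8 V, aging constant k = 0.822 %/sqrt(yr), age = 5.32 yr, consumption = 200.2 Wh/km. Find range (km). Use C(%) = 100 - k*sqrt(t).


Step 1: capacity retention = 100 - 0.822 * sqrt(5.32) = 100 - 0.822 * 2.3065 = 98.104%
Step 2: C_now = 76.9 * 98.104/100 = 75.442 Ah
Step 3: E_pack = V * C_now = 351.8 * 75.442 = 26540 Wh
Step 4: range = E_pack / consumption = 26540 / 200.2 = 132.6 km

132.6 km


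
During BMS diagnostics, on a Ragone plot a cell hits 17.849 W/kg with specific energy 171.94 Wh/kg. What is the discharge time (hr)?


t = E / P = 171.94 / 17.849 = 9.633 hr

9.633 hr


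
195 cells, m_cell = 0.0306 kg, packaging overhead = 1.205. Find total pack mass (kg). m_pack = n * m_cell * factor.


m_pack = n * m_cell * overhead = 195 * 0.0306 * 1.205 = 7.190 kg

7.190 kg


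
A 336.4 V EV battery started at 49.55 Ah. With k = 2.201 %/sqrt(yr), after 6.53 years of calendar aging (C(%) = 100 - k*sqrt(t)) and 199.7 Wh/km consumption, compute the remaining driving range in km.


Step 1: capacity retention = 100 - 2.201 * sqrt(6.53) = 100 - 2.201 * 2.5554 = 94.376%
Step 2: C_now = 49.55 * 94.376/100 = 46.763 Ah
Step 3: E_pack = V * C_now = 336.4 * 46.763 = 15731 Wh
Step 4: range = E_pack / consumption = 15731 / 199.7 = 78.77 km

78.77 km


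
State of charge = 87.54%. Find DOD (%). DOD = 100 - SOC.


DOD = 100 - SOC = 100 - 87.54 = 12.46%

12.46%


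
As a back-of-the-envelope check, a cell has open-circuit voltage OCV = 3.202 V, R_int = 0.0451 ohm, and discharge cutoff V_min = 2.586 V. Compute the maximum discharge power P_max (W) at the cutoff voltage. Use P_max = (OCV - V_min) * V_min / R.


P_max = (OCV - V_min) * V_min / R = (3.202 - 2.586) * 2.586 / 0.0451 = 0.616 * 2.586 / 0.0451 = 35.32 W

35.32 W


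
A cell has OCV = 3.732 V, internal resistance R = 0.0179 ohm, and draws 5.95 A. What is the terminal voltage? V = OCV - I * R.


IR drop = 5.95 * 0.0179 = 0.10651 V
V = 3.732 - 0.10651 = 3.625 V

3.625 V


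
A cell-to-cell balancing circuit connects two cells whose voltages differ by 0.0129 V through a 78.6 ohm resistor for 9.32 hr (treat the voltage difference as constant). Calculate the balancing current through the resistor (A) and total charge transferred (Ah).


I_bal = dV / R = 0.0129 / 78.6 = 1.6412e-04 A
Q = I_bal * t = 1.6412e-04 * 9.32 = 0.001530 Ah

I=1.6412e-04 A, Q=0.001530 Ah


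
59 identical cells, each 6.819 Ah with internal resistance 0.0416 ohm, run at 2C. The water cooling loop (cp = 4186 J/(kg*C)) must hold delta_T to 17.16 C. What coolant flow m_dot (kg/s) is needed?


Step 1: I = 2 * 6.819 = 13.638 A
Step 2: Q_cell = I^2 * R = 13.638^2 * 0.0416 = 7.7374 W
Step 3: Q_total = 59 * 7.7374 = 456.51 W
Step 4: m_dot = Q_total / (cp * dT) = 456.51 / (4186 * 17.16) = 0.006355 kg/s

0.006355 kg/s


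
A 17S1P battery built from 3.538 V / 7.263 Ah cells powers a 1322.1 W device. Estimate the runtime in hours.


Step 1: E_pack = Ns * V_cell * Np * C_cell = 17 * 3.538 * 1 * 7.263 = 436.84 Wh
Step 2: t = E_pack / P = 436.84 / 1322.1 = 0.3304 hr

0.3304 hr


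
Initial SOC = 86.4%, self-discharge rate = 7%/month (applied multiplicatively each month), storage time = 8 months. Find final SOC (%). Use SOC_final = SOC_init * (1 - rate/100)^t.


decay = (1 - 7/100)^8 = 0.55958
SOC_final = 86.4 * 0.55958 = 48.35%

48.35%


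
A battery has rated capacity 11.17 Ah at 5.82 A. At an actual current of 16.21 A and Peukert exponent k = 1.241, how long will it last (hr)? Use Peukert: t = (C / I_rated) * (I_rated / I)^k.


Step 1: t_rated = C / I_rated = 11.17 / 5.82 = 1.9192 hr
Step 2: ratio = 5.82 / 16.21 = 0.35904
Step 3: ratio^k = 0.35904^1.241 = 0.2805
Step 4: t = t_rated * ratio^k = 1.9192 * 0.2805 = 0.5383 hr

0.5383 hr


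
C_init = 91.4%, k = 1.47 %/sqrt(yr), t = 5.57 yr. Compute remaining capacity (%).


Step 1: sqrt(5.57 yr) = 2.3601
Step 2: drop = 1.47 * 2.3601 = 3.4693
Step 3: C_final = 91.4 - 3.4693 = 87.93%

87.93%


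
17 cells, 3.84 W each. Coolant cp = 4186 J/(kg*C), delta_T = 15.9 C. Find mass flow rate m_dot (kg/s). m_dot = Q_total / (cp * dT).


Step 1: Total heat Q = 17 * 3.84 W = 65.28 W
Step 2: denom = cp * dT = 4186 * 15.9 = 66557
Step 3: m_dot = 65.28 / 66557 = 9.808e-04 kg/s

9.808e-04 kg/s
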